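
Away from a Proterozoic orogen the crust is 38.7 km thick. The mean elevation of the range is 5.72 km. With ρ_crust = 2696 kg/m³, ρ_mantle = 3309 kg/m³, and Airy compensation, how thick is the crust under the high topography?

69.6 km

Root depth r = h ρ_c / (ρ_m − ρ_c) = 5.72 km × 2696 / 613 = 25.16 km.
Total thickness = T + h + r = 38.7 km + 5.72 km + 25.16 km = 69.6 km.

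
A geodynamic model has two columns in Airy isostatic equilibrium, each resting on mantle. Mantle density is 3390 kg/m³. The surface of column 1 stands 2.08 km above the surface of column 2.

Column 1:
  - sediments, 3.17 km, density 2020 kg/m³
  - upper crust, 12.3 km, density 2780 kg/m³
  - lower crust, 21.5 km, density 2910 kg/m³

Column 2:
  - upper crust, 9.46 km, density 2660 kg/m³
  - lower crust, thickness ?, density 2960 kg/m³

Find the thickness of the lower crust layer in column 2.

19.1 km

Take the compensation level at the base of the deeper column (depth z_c below the surface of column 1) and equate Σ ρ_i t_i down to z_c; mantle fills any gap and the z_c terms cancel.
Column 1: 3.17×2020 + 12.3×2780 + 21.5×2910 + (z_c − 36.97)×3390
Column 2: 2.08×0 + 9.46×2660 + x×2960 + (z_c − 2.08 − 9.46 − x)×3390
The z_c×3390 term appears on both sides and cancels. Collect the known terms of each column as K = Σ(ρt)_known − 3390 × (depth of known layers): K_1 = 103162.4 − 3390×36.97 = −22165.9; K_2 = 25163.6 − 3390×(2.08 + 9.46) = −13957.
Balance: K_1 = K_2 − x×(3390 − 2960), so x = (K_2 − K_1)/(3390 − 2960) = 8208.9/430 = 19.1 km.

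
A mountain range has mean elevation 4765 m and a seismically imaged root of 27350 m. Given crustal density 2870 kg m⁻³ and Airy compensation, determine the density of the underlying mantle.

Airy balance: ρ_c h = (ρ_m − ρ_c) r → ρ_m = ρ_c (1 + h/r).
ρ_m = 2870 × (1 + 4765 m/27350 m) = 3370 kg m⁻³.

3370 kg m⁻³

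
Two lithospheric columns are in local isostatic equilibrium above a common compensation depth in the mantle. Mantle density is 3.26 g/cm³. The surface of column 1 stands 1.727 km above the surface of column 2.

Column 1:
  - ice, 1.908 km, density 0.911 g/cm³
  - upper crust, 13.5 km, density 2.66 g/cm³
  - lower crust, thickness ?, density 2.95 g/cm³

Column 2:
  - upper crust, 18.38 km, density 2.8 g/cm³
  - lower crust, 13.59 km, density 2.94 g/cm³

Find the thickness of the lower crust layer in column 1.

Take the compensation level at the base of the deeper column (depth z_c below the surface of column 1) and equate Σ ρ_i t_i down to z_c; mantle fills any gap and the z_c terms cancel.
Column 1: 1.908×0.911 + 13.5×2.66 + x×2.95 + (z_c − 15.408 − x)×3.26
Column 2: 1.727×0 + 18.38×2.8 + 13.59×2.94 + (z_c − 1.727 − 31.97)×3.26
The z_c×3.26 term appears on both sides and cancels. Collect the known terms of each column as K = Σ(ρt)_known − 3.26 × (depth of known layers): K_1 = 37.648188 − 3.26×15.408 = −12.581892; K_2 = 91.4186 − 3.26×(1.727 + 31.97) = −18.43362.
Balance: K_1 − x×(3.26 − 2.95) = K_2, so x = (K_1 − K_2)/(3.26 − 2.95) = 5.85173/0.31 = 18.9 km.

18.9 km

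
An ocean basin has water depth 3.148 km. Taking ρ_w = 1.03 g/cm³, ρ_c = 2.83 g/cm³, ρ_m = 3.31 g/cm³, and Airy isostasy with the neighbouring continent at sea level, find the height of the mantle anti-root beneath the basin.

11.8 km

Isostatic balance requires: replacing crust with seawater at the top is compensated by replacing crust with mantle at the base: d (ρ_c − ρ_w) = a (ρ_m − ρ_c).
a = d (ρ_c − ρ_w)/(ρ_m − ρ_c) = 3.148 km × 1.8/0.48 = 11.8 km.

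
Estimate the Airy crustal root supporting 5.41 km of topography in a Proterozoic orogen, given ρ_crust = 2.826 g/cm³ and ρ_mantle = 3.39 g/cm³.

27.1 km

Balancing pressure at the compensation depth: the weight of the topography is balanced by the buoyancy of the root, ρ_c h = (ρ_m − ρ_c) r.
r = h · ρ_c / (ρ_m − ρ_c) = 5.41 km × 2.826 / (3.39 − 2.826) = 27.1 km.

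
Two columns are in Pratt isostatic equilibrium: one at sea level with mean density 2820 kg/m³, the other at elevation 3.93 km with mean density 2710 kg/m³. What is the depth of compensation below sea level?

96.8 km

ρ_ref D = ρ (D + h) → D (ρ_ref − ρ) = ρ h.
D = ρ h/(ρ_ref − ρ) = 2710 × 3.93 km/(2820 − 2710) = 96.8 km.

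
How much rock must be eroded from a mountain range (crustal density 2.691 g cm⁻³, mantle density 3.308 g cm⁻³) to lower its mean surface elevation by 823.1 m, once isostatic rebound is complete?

Net drop Δ = e − u = e − e ρ_c/ρ_m = e (ρ_m − ρ_c)/ρ_m.
e = Δ ρ_m/(ρ_m − ρ_c) = 823.1 m × 3.308/0.617 = 4410 m.

4410 m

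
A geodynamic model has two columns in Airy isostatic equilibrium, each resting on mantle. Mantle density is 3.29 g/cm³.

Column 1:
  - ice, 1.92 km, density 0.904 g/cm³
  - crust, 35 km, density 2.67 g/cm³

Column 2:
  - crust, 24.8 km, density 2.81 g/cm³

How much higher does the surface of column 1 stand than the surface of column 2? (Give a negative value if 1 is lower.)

4.37 km

For any compensation level in the mantle, the mantle terms cancel and isostasy reduces to e = (Σt_1 − Σt_2) − (Σ(ρt)_1 − Σ(ρt)_2) / ρ_m.
Σt_1 = 36.92 km; Σt_2 = 24.8 km; Σ(ρt)_1 = 95.18568; Σ(ρt)_2 = 69.688 (in km·g/cm³).
e = (36.92 − 24.8) − (95.18568 − 69.688) / 3.29 = 4.37 km.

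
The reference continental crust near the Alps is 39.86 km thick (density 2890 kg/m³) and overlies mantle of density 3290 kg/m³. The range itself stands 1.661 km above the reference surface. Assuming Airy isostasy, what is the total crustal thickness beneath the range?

53.5 km

Root depth r = h ρ_c / (ρ_m − ρ_c) = 1.661 km × 2890 / 400 = 12 km.
Total thickness = T + h + r = 39.86 km + 1.661 km + 12 km = 53.5 km.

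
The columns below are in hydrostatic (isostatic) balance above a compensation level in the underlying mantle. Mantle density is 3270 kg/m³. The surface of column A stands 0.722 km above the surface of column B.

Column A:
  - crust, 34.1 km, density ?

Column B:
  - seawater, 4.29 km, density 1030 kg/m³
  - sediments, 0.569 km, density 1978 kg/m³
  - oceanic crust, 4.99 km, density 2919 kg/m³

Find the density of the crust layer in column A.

2850 kg/m³

Take the compensation level at the base of the deeper column (depth z_c below the surface of column A) and equate Σ ρ_i t_i down to z_c; mantle fills any gap and the z_c terms cancel.
Column A: 34.1×ρ + (z_c − 34.1)×3270
Column B: 0.722×0 + 4.29×1030 + 0.569×1978 + 4.99×2919 + (z_c − 0.722 − 9.849)×3270
The z_c×3270 term appears on both sides and cancels. Collect the known terms of each column as K = Σ(ρt)_known − 3270 × (depth of known layers): K_A = 0 − 3270×34.1 = −111507; K_B = 20109.992 − 3270×(0.722 + 9.849) = −14457.178.
Balance: K_A + 34.1×ρ = K_B, so ρ = (K_B − K_A)/34.1 = 97049.8/34.1 = 2850 kg/m³.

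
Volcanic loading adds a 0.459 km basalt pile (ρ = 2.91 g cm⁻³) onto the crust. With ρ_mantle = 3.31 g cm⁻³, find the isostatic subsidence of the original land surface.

Subaerial loading: s = t ρ_load / ρ_m.
s = 0.459 km × 2.91/3.31 = 0.404 km.

0.404 km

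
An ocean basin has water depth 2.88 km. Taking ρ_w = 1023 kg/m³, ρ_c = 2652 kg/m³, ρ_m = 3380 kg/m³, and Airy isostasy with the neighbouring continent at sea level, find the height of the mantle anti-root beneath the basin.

For local isostatic compensation: replacing crust with seawater at the top is compensated by replacing crust with mantle at the base: d (ρ_c − ρ_w) = a (ρ_m − ρ_c).
a = d (ρ_c − ρ_w)/(ρ_m − ρ_c) = 2.88 km × 1629/728 = 6.44 km.

6.44 km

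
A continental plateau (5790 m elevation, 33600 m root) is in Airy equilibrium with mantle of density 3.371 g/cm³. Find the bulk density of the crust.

ρ_c h = (ρ_m − ρ_c) r → ρ_c (h + r) = ρ_m r → ρ_c = ρ_m r / (h + r).
ρ_c = 3.371 × 33600 m / (5790 m + 33600 m) = 2.88 g/cm³.

2.88 g/cm³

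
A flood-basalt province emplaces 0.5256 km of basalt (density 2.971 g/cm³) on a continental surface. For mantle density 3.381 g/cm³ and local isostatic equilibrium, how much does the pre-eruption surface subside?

0.462 km

Subaerial loading: s = t ρ_load / ρ_m.
s = 0.5256 km × 2.971/3.381 = 0.462 km.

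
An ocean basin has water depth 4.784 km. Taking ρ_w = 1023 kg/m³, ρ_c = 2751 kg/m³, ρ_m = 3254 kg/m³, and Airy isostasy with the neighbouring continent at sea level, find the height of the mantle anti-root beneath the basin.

Isostatic balance requires: replacing crust with seawater at the top is compensated by replacing crust with mantle at the base: d (ρ_c − ρ_w) = a (ρ_m − ρ_c).
a = d (ρ_c − ρ_w)/(ρ_m − ρ_c) = 4.784 km × 1728/503 = 16.4 km.

16.4 km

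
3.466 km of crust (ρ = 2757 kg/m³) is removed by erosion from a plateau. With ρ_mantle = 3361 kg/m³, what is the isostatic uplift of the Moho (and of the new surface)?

Unloading: uplift u = e ρ_c/ρ_m = 3.466 km × 2757/3361 = 2.84 km.

2.84 km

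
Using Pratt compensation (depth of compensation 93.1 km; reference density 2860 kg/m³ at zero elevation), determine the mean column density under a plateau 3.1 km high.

Pratt balance: ρ_ref D = ρ (D + h).
ρ = ρ_ref D/(D + h) = 2860 × 93.1 km/(93.1 km + 3.1 km) = 2770 kg/m³.

2770 kg/m³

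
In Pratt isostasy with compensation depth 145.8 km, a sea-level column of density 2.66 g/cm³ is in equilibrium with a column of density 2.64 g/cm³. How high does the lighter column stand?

ρ_ref D = ρ (D + h) → h = D (ρ_ref − ρ)/ρ.
h = 145.8 km × (2.66 − 2.64)/2.64 = 1.1 km.

1.1 km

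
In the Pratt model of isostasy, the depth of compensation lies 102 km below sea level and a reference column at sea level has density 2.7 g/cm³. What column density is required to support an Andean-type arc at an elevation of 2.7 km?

2.63 g/cm³

Pratt balance: ρ_ref D = ρ (D + h).
ρ = ρ_ref D/(D + h) = 2.7 × 102 km/(102 km + 2.7 km) = 2.63 g/cm³.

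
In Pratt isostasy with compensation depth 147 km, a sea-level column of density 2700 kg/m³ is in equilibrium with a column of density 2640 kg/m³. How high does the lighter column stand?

3.34 km

ρ_ref D = ρ (D + h) → h = D (ρ_ref − ρ)/ρ.
h = 147 km × (2700 − 2640)/2640 = 3.34 km.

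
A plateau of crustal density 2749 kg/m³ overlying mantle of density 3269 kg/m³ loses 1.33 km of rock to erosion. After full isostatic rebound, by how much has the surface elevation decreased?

0.212 km

Rebound u = e ρ_c/ρ_m = 1.33 km × 2749/3269 = 1.118 km.
Net surface drop = e − u = 1.33 km − 1.118 km = e (ρ_m − ρ_c)/ρ_m = 0.212 km.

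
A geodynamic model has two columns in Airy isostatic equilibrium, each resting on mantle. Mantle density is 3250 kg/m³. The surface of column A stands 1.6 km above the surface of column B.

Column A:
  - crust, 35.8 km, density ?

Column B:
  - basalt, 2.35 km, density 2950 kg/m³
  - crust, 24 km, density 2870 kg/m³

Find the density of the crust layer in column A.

2830 kg/m³

Take the compensation level at the base of the deeper column (depth z_c below the surface of column A) and equate Σ ρ_i t_i down to z_c; mantle fills any gap and the z_c terms cancel.
Column A: 35.8×ρ + (z_c − 35.8)×3250
Column B: 1.6×0 + 2.35×2950 + 24×2870 + (z_c − 1.6 − 26.35)×3250
The z_c×3250 term appears on both sides and cancels. Collect the known terms of each column as K = Σ(ρt)_known − 3250 × (depth of known layers): K_A = 0 − 3250×35.8 = −116350; K_B = 75812.5 − 3250×(1.6 + 26.35) = −15025.
Balance: K_A + 35.8×ρ = K_B, so ρ = (K_B − K_A)/35.8 = 101325/35.8 = 2830 kg/m³.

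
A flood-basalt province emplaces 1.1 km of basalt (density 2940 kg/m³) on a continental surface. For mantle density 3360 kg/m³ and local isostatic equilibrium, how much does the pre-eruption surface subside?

Subaerial loading: s = t ρ_load / ρ_m.
s = 1.1 km × 2940/3360 = 0.963 km.

0.963 km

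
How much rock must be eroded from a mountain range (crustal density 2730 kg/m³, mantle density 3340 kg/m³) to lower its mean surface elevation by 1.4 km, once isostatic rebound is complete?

7.67 km

Net drop Δ = e − u = e − e ρ_c/ρ_m = e (ρ_m − ρ_c)/ρ_m.
e = Δ ρ_m/(ρ_m − ρ_c) = 1.4 km × 3340/610 = 7.67 km.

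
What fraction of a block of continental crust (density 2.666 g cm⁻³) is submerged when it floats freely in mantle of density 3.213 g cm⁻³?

Submerged fraction = ρ_obj/ρ_fluid = 2.666/3.213 = 83%.

83%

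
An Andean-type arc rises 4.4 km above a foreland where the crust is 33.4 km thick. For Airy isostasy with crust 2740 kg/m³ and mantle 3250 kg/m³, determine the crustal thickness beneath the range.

61.4 km

Root depth r = h ρ_c / (ρ_m − ρ_c) = 4.4 km × 2740 / 510 = 23.64 km.
Total thickness = T + h + r = 33.4 km + 4.4 km + 23.64 km = 61.4 km.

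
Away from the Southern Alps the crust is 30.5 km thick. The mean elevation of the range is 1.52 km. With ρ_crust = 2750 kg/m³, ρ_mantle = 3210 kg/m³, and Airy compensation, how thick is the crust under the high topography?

41.1 km

Root depth r = h ρ_c / (ρ_m − ρ_c) = 1.52 km × 2750 / 460 = 9.087 km.
Total thickness = T + h + r = 30.5 km + 1.52 km + 9.087 km = 41.1 km.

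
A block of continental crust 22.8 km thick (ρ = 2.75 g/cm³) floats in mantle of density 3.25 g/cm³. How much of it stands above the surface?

3.51 km

Floating equilibrium: submerged depth d = t ρ_obj/ρ_fluid = 22.8 km × 2.75/3.25 = 19.29 km.
Freeboard = t − d = 22.8 km − 19.29 km = 3.51 km.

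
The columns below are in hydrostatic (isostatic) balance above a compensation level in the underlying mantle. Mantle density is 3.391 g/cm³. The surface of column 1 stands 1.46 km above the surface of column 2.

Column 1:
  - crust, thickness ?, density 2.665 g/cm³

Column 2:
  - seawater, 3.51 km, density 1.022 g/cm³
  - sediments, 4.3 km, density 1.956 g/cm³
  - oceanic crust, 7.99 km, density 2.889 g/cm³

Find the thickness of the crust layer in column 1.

Take the compensation level at the base of the deeper column (depth z_c below the surface of column 1) and equate Σ ρ_i t_i down to z_c; mantle fills any gap and the z_c terms cancel.
Column 1: x×2.665 + (z_c − 0 − x)×3.391
Column 2: 1.46×0 + 3.51×1.022 + 4.3×1.956 + 7.99×2.889 + (z_c − 1.46 − 15.8)×3.391
The z_c×3.391 term appears on both sides and cancels. Collect the known terms of each column as K = Σ(ρt)_known − 3.391 × (depth of known layers): K_1 = 0 − 3.391×0 = 0; K_2 = 35.08113 − 3.391×(1.46 + 15.8) = −23.44753.
Balance: K_1 − x×(3.391 − 2.665) = K_2, so x = (K_1 − K_2)/(3.391 − 2.665) = 23.4475/0.726 = 32.3 km.

32.3 km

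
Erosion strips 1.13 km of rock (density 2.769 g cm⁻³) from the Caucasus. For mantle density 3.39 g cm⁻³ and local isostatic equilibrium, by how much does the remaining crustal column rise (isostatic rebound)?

Unloading: uplift u = e ρ_c/ρ_m = 1.13 km × 2.769/3.39 = 0.923 km.

0.923 km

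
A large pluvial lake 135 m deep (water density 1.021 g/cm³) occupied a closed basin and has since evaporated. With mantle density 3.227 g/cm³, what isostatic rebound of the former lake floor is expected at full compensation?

u = d ρ_w/ρ_m = 135 m × 1.021/3.227 = 42.7 m.

42.7 m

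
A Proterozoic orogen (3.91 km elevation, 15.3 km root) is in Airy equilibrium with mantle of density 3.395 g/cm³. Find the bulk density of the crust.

ρ_c h = (ρ_m − ρ_c) r → ρ_c (h + r) = ρ_m r → ρ_c = ρ_m r / (h + r).
ρ_c = 3.395 × 15.3 km / (3.91 km + 15.3 km) = 2.7 g/cm³.

2.7 g/cm³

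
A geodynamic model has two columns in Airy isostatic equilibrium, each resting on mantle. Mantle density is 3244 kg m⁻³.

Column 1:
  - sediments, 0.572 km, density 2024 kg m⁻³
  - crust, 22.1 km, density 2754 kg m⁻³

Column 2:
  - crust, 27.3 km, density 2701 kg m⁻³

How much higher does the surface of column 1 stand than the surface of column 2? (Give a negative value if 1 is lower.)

−1.02 km

For any compensation level in the mantle, the mantle terms cancel and isostasy reduces to e = (Σt_1 − Σt_2) − (Σ(ρt)_1 − Σ(ρt)_2) / ρ_m.
Σt_1 = 22.672 km; Σt_2 = 27.3 km; Σ(ρt)_1 = 62021.128; Σ(ρt)_2 = 73737.3 (in km·kg m⁻³).
e = (22.672 − 27.3) − (62021.128 − 73737.3) / 3244 = −1.02 km.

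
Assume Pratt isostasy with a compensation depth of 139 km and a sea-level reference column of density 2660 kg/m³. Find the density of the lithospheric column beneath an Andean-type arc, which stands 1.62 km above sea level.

Pratt balance: ρ_ref D = ρ (D + h).
ρ = ρ_ref D/(D + h) = 2660 × 139 km/(139 km + 1.62 km) = 2630 kg/m³.

2630 kg/m³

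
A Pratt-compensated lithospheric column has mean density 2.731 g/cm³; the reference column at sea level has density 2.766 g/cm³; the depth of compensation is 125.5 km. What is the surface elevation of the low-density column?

ρ_ref D = ρ (D + h) → h = D (ρ_ref − ρ)/ρ.
h = 125.5 km × (2.766 − 2.731)/2.731 = 1.61 km.

1.61 km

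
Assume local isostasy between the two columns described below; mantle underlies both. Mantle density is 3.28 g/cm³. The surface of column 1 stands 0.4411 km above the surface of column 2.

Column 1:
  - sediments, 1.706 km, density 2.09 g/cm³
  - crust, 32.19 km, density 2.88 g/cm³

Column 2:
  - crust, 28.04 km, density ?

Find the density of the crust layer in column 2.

Take the compensation level at the base of the deeper column (depth z_c below the surface of column 1) and equate Σ ρ_i t_i down to z_c; mantle fills any gap and the z_c terms cancel.
Column 1: 1.706×2.09 + 32.19×2.88 + (z_c − 33.896)×3.28
Column 2: 0.4411×0 + 28.04×ρ + (z_c − 0.4411 − 28.04)×3.28
The z_c×3.28 term appears on both sides and cancels. Collect the known terms of each column as K = Σ(ρt)_known − 3.28 × (depth of known layers): K_1 = 96.27274 − 3.28×33.896 = −14.90614; K_2 = 0 − 3.28×(0.4411 + 28.04) = −93.418008.
Balance: K_1 = K_2 + 28.04×ρ, so ρ = (K_1 − K_2)/28.04 = 78.5119/28.04 = 2.8 g/cm³.

2.8 g/cm³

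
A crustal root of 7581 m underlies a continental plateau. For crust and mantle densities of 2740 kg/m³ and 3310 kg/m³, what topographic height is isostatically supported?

By Archimedes' principle applied to the lithosphere: ρ_c h = (ρ_m − ρ_c) r.
h = r (ρ_m − ρ_c) / ρ_c = 7581 m × (3310 − 2740) / 2740 = 1580 m.

1580 m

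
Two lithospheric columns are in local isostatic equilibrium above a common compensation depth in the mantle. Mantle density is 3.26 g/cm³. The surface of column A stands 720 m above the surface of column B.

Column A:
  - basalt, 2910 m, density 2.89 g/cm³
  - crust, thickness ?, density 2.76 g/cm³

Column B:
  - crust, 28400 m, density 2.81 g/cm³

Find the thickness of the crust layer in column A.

Take the compensation level at the base of the deeper column (depth z_c below the surface of column A) and equate Σ ρ_i t_i down to z_c; mantle fills any gap and the z_c terms cancel.
Column A: 2910×2.89 + x×2.76 + (z_c − 2910 − x)×3.26
Column B: 720×0 + 28400×2.81 + (z_c − 720 − 28400)×3.26
The z_c×3.26 term appears on both sides and cancels. Collect the known terms of each column as K = Σ(ρt)_known − 3.26 × (depth of known layers): K_A = 8409.9 − 3.26×2910 = −1076.7; K_B = 79804 − 3.26×(720 + 28400) = −15127.2.
Balance: K_A − x×(3.26 − 2.76) = K_B, so x = (K_A − K_B)/(3.26 − 2.76) = 14050.5/0.5 = 28100 m.

28100 m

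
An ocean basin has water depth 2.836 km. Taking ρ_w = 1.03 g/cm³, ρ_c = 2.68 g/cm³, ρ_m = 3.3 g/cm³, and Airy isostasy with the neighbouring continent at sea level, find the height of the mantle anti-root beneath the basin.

Isostatic balance requires: replacing crust with seawater at the top is compensated by replacing crust with mantle at the base: d (ρ_c − ρ_w) = a (ρ_m − ρ_c).
a = d (ρ_c − ρ_w)/(ρ_m − ρ_c) = 2.836 km × 1.65/0.62 = 7.55 km.

7.55 km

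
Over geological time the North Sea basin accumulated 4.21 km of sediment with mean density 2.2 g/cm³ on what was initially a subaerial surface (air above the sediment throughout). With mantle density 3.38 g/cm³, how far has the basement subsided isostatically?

Subaerial load: s = t ρ_sed / ρ_m = 4.21 km × 2.2/3.38 = 2.74 km.

2.74 km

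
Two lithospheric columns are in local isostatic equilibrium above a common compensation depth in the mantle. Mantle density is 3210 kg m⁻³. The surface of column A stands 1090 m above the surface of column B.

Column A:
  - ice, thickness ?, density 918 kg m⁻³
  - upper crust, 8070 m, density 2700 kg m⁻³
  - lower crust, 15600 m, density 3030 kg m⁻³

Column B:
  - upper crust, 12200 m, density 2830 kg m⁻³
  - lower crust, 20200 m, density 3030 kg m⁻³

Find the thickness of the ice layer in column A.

2110 m

Take the compensation level at the base of the deeper column (depth z_c below the surface of column A) and equate Σ ρ_i t_i down to z_c; mantle fills any gap and the z_c terms cancel.
Column A: x×918 + 8070×2700 + 15600×3030 + (z_c − 23670 − x)×3210
Column B: 1090×0 + 12200×2830 + 20200×3030 + (z_c − 1090 − 32400)×3210
The z_c×3210 term appears on both sides and cancels. Collect the known terms of each column as K = Σ(ρt)_known − 3210 × (depth of known layers): K_A = 69057000 − 3210×23670 = −6923700; K_B = 95732000 − 3210×(1090 + 32400) = −11770900.
Balance: K_A − x×(3210 − 918) = K_B, so x = (K_A − K_B)/(3210 − 918) = 4847200/2292 = 2110 m.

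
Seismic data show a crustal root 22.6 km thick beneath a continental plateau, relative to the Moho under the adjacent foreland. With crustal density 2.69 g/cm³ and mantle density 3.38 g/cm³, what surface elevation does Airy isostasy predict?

In Airy isostatic equilibrium: ρ_c h = (ρ_m − ρ_c) r.
h = r (ρ_m − ρ_c) / ρ_c = 22.6 km × (3.38 − 2.69) / 2.69 = 5.8 km.

5.8 km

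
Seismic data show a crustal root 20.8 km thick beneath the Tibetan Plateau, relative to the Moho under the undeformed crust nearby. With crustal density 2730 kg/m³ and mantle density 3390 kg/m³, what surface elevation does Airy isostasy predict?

5.03 km

For local isostatic compensation: ρ_c h = (ρ_m − ρ_c) r.
h = r (ρ_m − ρ_c) / ρ_c = 20.8 km × (3390 − 2730) / 2730 = 5.03 km.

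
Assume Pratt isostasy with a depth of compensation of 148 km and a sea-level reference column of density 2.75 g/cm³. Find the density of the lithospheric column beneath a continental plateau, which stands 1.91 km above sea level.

Pratt balance: ρ_ref D = ρ (D + h).
ρ = ρ_ref D/(D + h) = 2.75 × 148 km/(148 km + 1.91 km) = 2.71 g/cm³.

2.71 g/cm³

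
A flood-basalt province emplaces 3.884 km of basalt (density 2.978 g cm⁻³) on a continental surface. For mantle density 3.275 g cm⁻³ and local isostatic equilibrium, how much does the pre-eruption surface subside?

3.53 km

Subaerial loading: s = t ρ_load / ρ_m.
s = 3.884 km × 2.978/3.275 = 3.53 km.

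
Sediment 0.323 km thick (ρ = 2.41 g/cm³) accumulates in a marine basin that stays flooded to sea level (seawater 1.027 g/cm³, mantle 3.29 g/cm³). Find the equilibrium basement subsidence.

0.197 km

Submarine loading: the sediment displaces seawater, and the subsidence is in turn flooded, so s (ρ_m − ρ_w) = t (ρ_sed − ρ_w).
s = 0.323 km × (2.41 − 1.027) / (3.29 − 1.027) = 0.197 km.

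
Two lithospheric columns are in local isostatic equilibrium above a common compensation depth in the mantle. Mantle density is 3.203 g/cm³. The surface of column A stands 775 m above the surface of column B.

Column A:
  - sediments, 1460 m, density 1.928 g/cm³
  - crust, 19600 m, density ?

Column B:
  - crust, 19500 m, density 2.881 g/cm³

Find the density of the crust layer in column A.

Take the compensation level at the base of the deeper column (depth z_c below the surface of column A) and equate Σ ρ_i t_i down to z_c; mantle fills any gap and the z_c terms cancel.
Column A: 1460×1.928 + 19600×ρ + (z_c − 21060)×3.203
Column B: 775×0 + 19500×2.881 + (z_c − 775 − 19500)×3.203
The z_c×3.203 term appears on both sides and cancels. Collect the known terms of each column as K = Σ(ρt)_known − 3.203 × (depth of known layers): K_A = 2814.88 − 3.203×21060 = −64640.3; K_B = 56179.5 − 3.203×(775 + 19500) = −8761.325.
Balance: K_A + 19600×ρ = K_B, so ρ = (K_B − K_A)/19600 = 55879/19600 = 2.85 g/cm³.

2.85 g/cm³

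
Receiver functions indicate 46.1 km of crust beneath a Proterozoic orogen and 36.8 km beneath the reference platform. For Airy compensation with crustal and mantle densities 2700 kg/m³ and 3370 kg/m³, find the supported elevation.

Excess crust Δ = 46.1 km − 36.8 km = 9.3 km, split between elevation h and root r with h + r = Δ.
Airy balance ρ_c h = (ρ_m − ρ_c) r gives r = h ρ_c/(ρ_m − ρ_c), so h (1 + ρ_c/(ρ_m − ρ_c)) = Δ, i.e. h = Δ (ρ_m − ρ_c)/ρ_m.
h = 9.3 km × 670/3370 = 1.85 km.

1.85 km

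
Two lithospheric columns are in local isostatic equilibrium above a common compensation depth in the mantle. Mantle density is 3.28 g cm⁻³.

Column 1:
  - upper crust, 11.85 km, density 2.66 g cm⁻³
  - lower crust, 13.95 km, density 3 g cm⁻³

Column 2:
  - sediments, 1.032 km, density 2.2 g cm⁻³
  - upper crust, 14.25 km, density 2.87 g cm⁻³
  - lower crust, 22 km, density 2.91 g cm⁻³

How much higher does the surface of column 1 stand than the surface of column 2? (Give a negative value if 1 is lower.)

−1.17 km

For any compensation level in the mantle, the mantle terms cancel and isostasy reduces to e = (Σt_1 − Σt_2) − (Σ(ρt)_1 − Σ(ρt)_2) / ρ_m.
Σt_1 = 25.8 km; Σt_2 = 37.282 km; Σ(ρt)_1 = 73.371; Σ(ρt)_2 = 107.1879 (in km·g cm⁻³).
e = (25.8 − 37.282) − (73.371 − 107.1879) / 3.28 = −1.17 km.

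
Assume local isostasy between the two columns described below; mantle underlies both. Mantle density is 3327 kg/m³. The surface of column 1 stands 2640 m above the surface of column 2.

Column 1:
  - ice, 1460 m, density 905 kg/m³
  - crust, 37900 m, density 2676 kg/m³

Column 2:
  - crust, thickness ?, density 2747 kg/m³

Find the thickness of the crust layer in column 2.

Take the compensation level at the base of the deeper column (depth z_c below the surface of column 1) and equate Σ ρ_i t_i down to z_c; mantle fills any gap and the z_c terms cancel.
Column 1: 1460×905 + 37900×2676 + (z_c − 39360)×3327
Column 2: 2640×0 + x×2747 + (z_c − 2640 − 0 − x)×3327
The z_c×3327 term appears on both sides and cancels. Collect the known terms of each column as K = Σ(ρt)_known − 3327 × (depth of known layers): K_1 = 102741700 − 3327×39360 = −28209020; K_2 = 0 − 3327×(2640 + 0) = −8783280.
Balance: K_1 = K_2 − x×(3327 − 2747), so x = (K_2 − K_1)/(3327 − 2747) = 19425700/580 = 33500 m.

33500 m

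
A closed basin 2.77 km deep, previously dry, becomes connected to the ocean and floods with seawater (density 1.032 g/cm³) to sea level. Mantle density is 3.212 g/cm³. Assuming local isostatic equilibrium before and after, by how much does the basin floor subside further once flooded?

1.31 km

After flooding the water column is d + s deep. Its weight must equal the weight of mantle displaced by the extra subsidence s: (d + s) ρ_w = s ρ_m.
s = d ρ_w / (ρ_m − ρ_w) = 2.77 km × 1.032/(3.212 − 1.032) = 1.31 km.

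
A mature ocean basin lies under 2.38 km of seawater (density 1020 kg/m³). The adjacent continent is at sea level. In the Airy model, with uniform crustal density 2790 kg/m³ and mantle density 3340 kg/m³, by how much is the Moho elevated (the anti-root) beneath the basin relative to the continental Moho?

7.66 km

In Airy isostatic equilibrium: replacing crust with seawater at the top is compensated by replacing crust with mantle at the base: d (ρ_c − ρ_w) = a (ρ_m − ρ_c).
a = d (ρ_c − ρ_w)/(ρ_m − ρ_c) = 2.38 km × 1770/550 = 7.66 km.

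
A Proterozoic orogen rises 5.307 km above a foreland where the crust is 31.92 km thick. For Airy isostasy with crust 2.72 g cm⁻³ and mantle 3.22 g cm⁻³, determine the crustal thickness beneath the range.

66.1 km

Root depth r = h ρ_c / (ρ_m − ρ_c) = 5.307 km × 2.72 / 0.5 = 28.87 km.
Total thickness = T + h + r = 31.92 km + 5.307 km + 28.87 km = 66.1 km.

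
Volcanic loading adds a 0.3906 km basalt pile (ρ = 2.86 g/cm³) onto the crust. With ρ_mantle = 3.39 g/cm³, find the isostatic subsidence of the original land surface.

0.33 km

Subaerial loading: s = t ρ_load / ρ_m.
s = 0.3906 km × 2.86/3.39 = 0.33 km.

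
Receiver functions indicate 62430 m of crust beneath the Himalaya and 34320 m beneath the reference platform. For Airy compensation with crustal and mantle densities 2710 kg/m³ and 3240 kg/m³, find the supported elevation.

4600 m

Excess crust Δ = 62430 m − 34320 m = 28110 m, split between elevation h and root r with h + r = Δ.
Airy balance ρ_c h = (ρ_m − ρ_c) r gives r = h ρ_c/(ρ_m − ρ_c), so h (1 + ρ_c/(ρ_m − ρ_c)) = Δ, i.e. h = Δ (ρ_m − ρ_c)/ρ_m.
h = 28110 m × 530/3240 = 4600 m.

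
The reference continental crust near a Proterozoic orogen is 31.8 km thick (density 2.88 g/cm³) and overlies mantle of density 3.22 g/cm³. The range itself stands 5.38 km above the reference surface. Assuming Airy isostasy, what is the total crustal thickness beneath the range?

82.8 km

Root depth r = h ρ_c / (ρ_m − ρ_c) = 5.38 km × 2.88 / 0.34 = 45.57 km.
Total thickness = T + h + r = 31.8 km + 5.38 km + 45.57 km = 82.8 km.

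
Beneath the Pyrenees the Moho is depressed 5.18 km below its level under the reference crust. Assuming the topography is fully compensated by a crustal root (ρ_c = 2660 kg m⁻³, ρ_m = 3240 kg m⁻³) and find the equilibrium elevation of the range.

Balancing pressure at the compensation depth: ρ_c h = (ρ_m − ρ_c) r.
h = r (ρ_m − ρ_c) / ρ_c = 5.18 km × (3240 − 2660) / 2660 = 1.13 km.

1.13 km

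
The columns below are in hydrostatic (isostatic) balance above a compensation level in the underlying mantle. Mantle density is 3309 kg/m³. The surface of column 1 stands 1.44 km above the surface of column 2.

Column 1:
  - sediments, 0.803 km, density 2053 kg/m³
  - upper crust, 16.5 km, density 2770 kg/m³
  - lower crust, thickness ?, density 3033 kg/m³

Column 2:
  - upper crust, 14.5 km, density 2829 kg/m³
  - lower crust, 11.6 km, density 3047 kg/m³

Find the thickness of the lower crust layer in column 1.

Take the compensation level at the base of the deeper column (depth z_c below the surface of column 1) and equate Σ ρ_i t_i down to z_c; mantle fills any gap and the z_c terms cancel.
Column 1: 0.803×2053 + 16.5×2770 + x×3033 + (z_c − 17.303 − x)×3309
Column 2: 1.44×0 + 14.5×2829 + 11.6×3047 + (z_c − 1.44 − 26.1)×3309
The z_c×3309 term appears on both sides and cancels. Collect the known terms of each column as K = Σ(ρt)_known − 3309 × (depth of known layers): K_1 = 47353.559 − 3309×17.303 = −9902.068; K_2 = 76365.7 − 3309×(1.44 + 26.1) = −14764.16.
Balance: K_1 − x×(3309 − 3033) = K_2, so x = (K_1 − K_2)/(3309 − 3033) = 4862.09/276 = 17.6 km.

17.6 km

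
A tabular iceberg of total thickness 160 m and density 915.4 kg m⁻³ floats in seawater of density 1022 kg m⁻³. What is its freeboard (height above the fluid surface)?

Floating equilibrium: submerged depth d = t ρ_obj/ρ_fluid = 160 m × 915.4/1022 = 143.3 m.
Freeboard = t − d = 160 m − 143.3 m = 16.7 m.

16.7 m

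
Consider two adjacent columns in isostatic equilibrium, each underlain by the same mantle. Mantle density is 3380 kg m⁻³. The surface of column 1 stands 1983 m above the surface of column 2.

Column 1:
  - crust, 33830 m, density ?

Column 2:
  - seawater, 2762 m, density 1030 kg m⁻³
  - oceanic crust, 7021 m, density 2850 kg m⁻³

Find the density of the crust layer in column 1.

Take the compensation level at the base of the deeper column (depth z_c below the surface of column 1) and equate Σ ρ_i t_i down to z_c; mantle fills any gap and the z_c terms cancel.
Column 1: 33830×ρ + (z_c − 33830)×3380
Column 2: 1983×0 + 2762×1030 + 7021×2850 + (z_c − 1983 − 9783)×3380
The z_c×3380 term appears on both sides and cancels. Collect the known terms of each column as K = Σ(ρt)_known − 3380 × (depth of known layers): K_1 = 0 − 3380×33830 = −114345400; K_2 = 22854710 − 3380×(1983 + 9783) = −16914370.
Balance: K_1 + 33830×ρ = K_2, so ρ = (K_2 − K_1)/33830 = 97431000/33830 = 2880 kg m⁻³.

2880 kg m⁻³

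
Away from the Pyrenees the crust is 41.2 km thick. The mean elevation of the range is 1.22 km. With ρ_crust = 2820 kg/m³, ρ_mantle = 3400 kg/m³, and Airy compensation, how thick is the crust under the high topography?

Root depth r = h ρ_c / (ρ_m − ρ_c) = 1.22 km × 2820 / 580 = 5.932 km.
Total thickness = T + h + r = 41.2 km + 1.22 km + 5.932 km = 48.4 km.

48.4 km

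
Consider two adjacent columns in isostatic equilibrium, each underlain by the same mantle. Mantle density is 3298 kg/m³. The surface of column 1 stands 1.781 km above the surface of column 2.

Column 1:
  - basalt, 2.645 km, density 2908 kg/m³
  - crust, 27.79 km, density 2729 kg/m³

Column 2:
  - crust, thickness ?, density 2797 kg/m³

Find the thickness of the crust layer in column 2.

21.9 km

Take the compensation level at the base of the deeper column (depth z_c below the surface of column 1) and equate Σ ρ_i t_i down to z_c; mantle fills any gap and the z_c terms cancel.
Column 1: 2.645×2908 + 27.79×2729 + (z_c − 30.435)×3298
Column 2: 1.781×0 + x×2797 + (z_c − 1.781 − 0 − x)×3298
The z_c×3298 term appears on both sides and cancels. Collect the known terms of each column as K = Σ(ρt)_known − 3298 × (depth of known layers): K_1 = 83530.57 − 3298×30.435 = −16844.06; K_2 = 0 − 3298×(1.781 + 0) = −5873.738.
Balance: K_1 = K_2 − x×(3298 − 2797), so x = (K_2 − K_1)/(3298 − 2797) = 10970.3/501 = 21.9 km.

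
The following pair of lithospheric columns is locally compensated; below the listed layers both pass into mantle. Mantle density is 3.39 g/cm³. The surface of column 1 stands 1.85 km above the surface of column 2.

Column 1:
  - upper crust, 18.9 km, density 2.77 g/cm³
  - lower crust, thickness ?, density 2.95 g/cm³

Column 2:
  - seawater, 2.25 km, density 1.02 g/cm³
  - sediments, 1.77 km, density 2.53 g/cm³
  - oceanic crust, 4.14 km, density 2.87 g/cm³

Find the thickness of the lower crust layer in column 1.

Take the compensation level at the base of the deeper column (depth z_c below the surface of column 1) and equate Σ ρ_i t_i down to z_c; mantle fills any gap and the z_c terms cancel.
Column 1: 18.9×2.77 + x×2.95 + (z_c − 18.9 − x)×3.39
Column 2: 1.85×0 + 2.25×1.02 + 1.77×2.53 + 4.14×2.87 + (z_c − 1.85 − 8.16)×3.39
The z_c×3.39 term appears on both sides and cancels. Collect the known terms of each column as K = Σ(ρt)_known − 3.39 × (depth of known layers): K_1 = 52.353 − 3.39×18.9 = −11.718; K_2 = 18.6549 − 3.39×(1.85 + 8.16) = −15.279.
Balance: K_1 − x×(3.39 − 2.95) = K_2, so x = (K_1 − K_2)/(3.39 − 2.95) = 3.561/0.44 = 8.09 km.

8.09 km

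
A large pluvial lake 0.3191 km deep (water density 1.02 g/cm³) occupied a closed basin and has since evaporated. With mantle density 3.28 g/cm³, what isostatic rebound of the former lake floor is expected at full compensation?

0.0992 km

u = d ρ_w/ρ_m = 0.3191 km × 1.02/3.28 = 0.0992 km.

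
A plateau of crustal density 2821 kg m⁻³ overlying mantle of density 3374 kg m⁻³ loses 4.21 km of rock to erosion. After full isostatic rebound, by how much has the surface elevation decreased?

Rebound u = e ρ_c/ρ_m = 4.21 km × 2821/3374 = 3.52 km.
Net surface drop = e − u = 4.21 km − 3.52 km = e (ρ_m − ρ_c)/ρ_m = 0.69 km.

0.69 km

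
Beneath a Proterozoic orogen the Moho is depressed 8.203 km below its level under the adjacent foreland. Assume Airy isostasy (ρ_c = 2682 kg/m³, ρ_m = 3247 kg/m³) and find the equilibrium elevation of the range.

1.73 km

Isostatic balance requires: ρ_c h = (ρ_m − ρ_c) r.
h = r (ρ_m − ρ_c) / ρ_c = 8.203 km × (3247 − 2682) / 2682 = 1.73 km.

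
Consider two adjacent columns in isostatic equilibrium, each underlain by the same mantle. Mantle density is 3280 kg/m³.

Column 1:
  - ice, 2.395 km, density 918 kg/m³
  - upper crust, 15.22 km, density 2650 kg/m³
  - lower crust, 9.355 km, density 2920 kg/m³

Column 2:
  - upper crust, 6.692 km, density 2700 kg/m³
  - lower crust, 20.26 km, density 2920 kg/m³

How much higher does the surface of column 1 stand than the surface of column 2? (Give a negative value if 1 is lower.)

2.27 km

For any compensation level in the mantle, the mantle terms cancel and isostasy reduces to e = (Σt_1 − Σt_2) − (Σ(ρt)_1 − Σ(ρt)_2) / ρ_m.
Σt_1 = 26.97 km; Σt_2 = 26.952 km; Σ(ρt)_1 = 69848.21; Σ(ρt)_2 = 77227.6 (in km·kg/m³).
e = (26.97 − 26.952) − (69848.21 − 77227.6) / 3280 = 2.27 km.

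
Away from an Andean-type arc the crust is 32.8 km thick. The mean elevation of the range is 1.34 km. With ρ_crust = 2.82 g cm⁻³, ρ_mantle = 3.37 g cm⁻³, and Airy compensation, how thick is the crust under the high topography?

Root depth r = h ρ_c / (ρ_m − ρ_c) = 1.34 km × 2.82 / 0.55 = 6.871 km.
Total thickness = T + h + r = 32.8 km + 1.34 km + 6.871 km = 41 km.

41 km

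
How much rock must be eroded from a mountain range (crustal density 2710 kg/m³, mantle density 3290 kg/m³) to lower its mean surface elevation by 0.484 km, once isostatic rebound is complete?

2.75 km

Net drop Δ = e − u = e − e ρ_c/ρ_m = e (ρ_m − ρ_c)/ρ_m.
e = Δ ρ_m/(ρ_m − ρ_c) = 0.484 km × 3290/580 = 2.75 km.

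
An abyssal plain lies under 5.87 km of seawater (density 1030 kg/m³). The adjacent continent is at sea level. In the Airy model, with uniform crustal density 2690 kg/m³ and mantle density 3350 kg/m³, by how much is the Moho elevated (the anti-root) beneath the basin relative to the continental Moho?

14.8 km

By Archimedes' principle applied to the lithosphere: replacing crust with seawater at the top is compensated by replacing crust with mantle at the base: d (ρ_c − ρ_w) = a (ρ_m − ρ_c).
a = d (ρ_c − ρ_w)/(ρ_m − ρ_c) = 5.87 km × 1660/660 = 14.8 km.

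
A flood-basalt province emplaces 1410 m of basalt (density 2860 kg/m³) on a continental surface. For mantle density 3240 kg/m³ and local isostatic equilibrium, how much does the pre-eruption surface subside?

1240 m

Subaerial loading: s = t ρ_load / ρ_m.
s = 1410 m × 2860/3240 = 1240 m.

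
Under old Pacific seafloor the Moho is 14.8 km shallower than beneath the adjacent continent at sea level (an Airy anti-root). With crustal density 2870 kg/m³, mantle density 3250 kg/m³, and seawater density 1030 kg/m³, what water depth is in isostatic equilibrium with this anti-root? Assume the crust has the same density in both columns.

Replacing a thickness d of crust by seawater at the top must be balanced by replacing crust with mantle at the base: d (ρ_c − ρ_w) = a (ρ_m − ρ_c).
d = a (ρ_m − ρ_c)/(ρ_c − ρ_w) = 14.8 km × 380/1840 = 3.06 km.

3.06 km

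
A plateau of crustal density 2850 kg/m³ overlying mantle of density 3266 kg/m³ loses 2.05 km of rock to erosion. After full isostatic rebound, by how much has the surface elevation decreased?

Rebound u = e ρ_c/ρ_m = 2.05 km × 2850/3266 = 1.789 km.
Net surface drop = e − u = 2.05 km − 1.789 km = e (ρ_m − ρ_c)/ρ_m = 0.261 km.

0.261 km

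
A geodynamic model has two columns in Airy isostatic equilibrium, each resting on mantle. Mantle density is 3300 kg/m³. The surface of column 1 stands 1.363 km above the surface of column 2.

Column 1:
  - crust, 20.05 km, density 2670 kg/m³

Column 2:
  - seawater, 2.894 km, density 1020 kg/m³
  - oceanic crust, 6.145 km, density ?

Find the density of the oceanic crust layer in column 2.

3050 kg/m³

Take the compensation level at the base of the deeper column (depth z_c below the surface of column 1) and equate Σ ρ_i t_i down to z_c; mantle fills any gap and the z_c terms cancel.
Column 1: 20.05×2670 + (z_c − 20.05)×3300
Column 2: 1.363×0 + 2.894×1020 + 6.145×ρ + (z_c − 1.363 − 9.039)×3300
The z_c×3300 term appears on both sides and cancels. Collect the known terms of each column as K = Σ(ρt)_known − 3300 × (depth of known layers): K_1 = 53533.5 − 3300×20.05 = −12631.5; K_2 = 2951.88 − 3300×(1.363 + 9.039) = −31374.72.
Balance: K_1 = K_2 + 6.145×ρ, so ρ = (K_1 − K_2)/6.145 = 18743.2/6.145 = 3050 kg/m³.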